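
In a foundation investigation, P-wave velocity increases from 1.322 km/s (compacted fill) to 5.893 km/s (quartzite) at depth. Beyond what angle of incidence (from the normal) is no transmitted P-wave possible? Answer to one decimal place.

13.0°

At critical incidence the refracted ray runs along the interface (θ₂ = 90°), so sin θ_c = V₁/V₂.
θ_c = arcsin(1.322/5.893) = arcsin 0.2243 = 12.96°.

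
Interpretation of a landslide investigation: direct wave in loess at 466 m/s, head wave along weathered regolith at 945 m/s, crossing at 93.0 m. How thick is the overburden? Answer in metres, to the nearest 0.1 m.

x_cross = 2h·√((V₂+V₁)/(V₂−V₁)) → h = x_cross / (2·√((V₂+V₁)/(V₂−V₁))).
√((V₂+V₁)/(V₂−V₁)) = √((945+466)/(945−466)) = 1.7163.
h = 93.0 / (2·1.7163) = 27.09 m.

27.1 m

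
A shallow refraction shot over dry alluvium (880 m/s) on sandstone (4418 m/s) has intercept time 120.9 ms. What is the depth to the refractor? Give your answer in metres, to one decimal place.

h = tᵢ·V₁·V₂ / (2·√(V₂²−V₁²)).
√(V₂²−V₁²) = √(4418² − 880²) = 4329.5 m/s.
h = 0.1209 s × 880 × 4418 / (2 × 4329.5) = 54.28 m.

54.3 m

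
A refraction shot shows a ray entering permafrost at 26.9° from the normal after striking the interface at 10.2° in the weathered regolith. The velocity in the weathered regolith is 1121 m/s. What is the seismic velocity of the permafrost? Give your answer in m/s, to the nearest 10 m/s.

sin 10.2° = 0.1771; sin 26.9° = 0.4524.
V₂ = V₁·(sin θ₂/sin θ₁) = 1121·(0.4524/0.1771) = 2864.05 m/s.

2860 m/s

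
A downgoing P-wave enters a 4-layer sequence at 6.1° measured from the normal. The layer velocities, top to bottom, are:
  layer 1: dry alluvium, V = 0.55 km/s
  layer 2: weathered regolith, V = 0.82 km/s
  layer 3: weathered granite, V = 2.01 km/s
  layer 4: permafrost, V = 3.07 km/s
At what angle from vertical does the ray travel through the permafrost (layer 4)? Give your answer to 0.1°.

Snell's law across each interface conserves sin θ / V, so sin θ_4 = V_4·sin θ₁/V₁.
sin θ_4 = 3.07 × sin 6.1° / 0.55 = 0.5931.
θ_4 = 36.38° from the vertical.

36.4°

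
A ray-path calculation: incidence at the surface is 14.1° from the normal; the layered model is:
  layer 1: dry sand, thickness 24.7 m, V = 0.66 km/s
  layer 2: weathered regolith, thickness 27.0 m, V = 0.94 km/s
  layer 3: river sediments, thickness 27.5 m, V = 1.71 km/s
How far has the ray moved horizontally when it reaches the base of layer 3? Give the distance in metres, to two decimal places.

38.57 m

Ray parameter p = sin 14.1° / 0.66 km/s = 3.6911e-01 s/km.
Layer 1: θ = 14.10°; offset = 24.7·tan 14.10° = 6.2042 m.
Layer 2: sin θ = p·0.94 = 0.3470 → θ = 20.30°; offset = 27.0·tan 20.30° = 9.9886 m.
Layer 3: sin θ = p·1.71 = 0.6312 → θ = 39.14°; offset = 27.5·tan 39.14° = 22.3786 m.
Summing the layer offsets gives 38.5714 m.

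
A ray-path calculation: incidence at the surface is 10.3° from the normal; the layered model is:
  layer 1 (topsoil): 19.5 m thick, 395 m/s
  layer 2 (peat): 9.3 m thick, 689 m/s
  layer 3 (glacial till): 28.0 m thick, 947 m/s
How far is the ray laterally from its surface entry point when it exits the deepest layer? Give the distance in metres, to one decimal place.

p = sin θ₁/V₁ = sin 10.3°/395 = 4.5266e-04 s/m is conserved through the stack.
Layer 1: θ = 10.30°; offset = 19.5·tan 10.30° = 3.544 m.
Layer 2: sin θ = p·689 = 0.3119 → θ = 18.17°; offset = 9.3·tan 18.17° = 3.053 m.
Layer 3: sin θ = p·947 = 0.4287 → θ = 25.38°; offset = 28.0·tan 25.38° = 13.285 m.
Σ offsets = 19.882 m.

19.9 m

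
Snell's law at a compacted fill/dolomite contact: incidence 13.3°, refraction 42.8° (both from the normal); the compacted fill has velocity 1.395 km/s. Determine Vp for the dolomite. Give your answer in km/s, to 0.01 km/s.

4.12 km/s

sin 13.3° = 0.2300; sin 42.8° = 0.6794.
V₂ = V₁·(sin θ₂/sin θ₁) = 1.395·(0.6794/0.2300) = 4.12 km/s.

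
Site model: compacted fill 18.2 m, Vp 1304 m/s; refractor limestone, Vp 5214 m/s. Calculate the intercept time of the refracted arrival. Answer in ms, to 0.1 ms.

θ_c = arcsin(V₁/V₂) = arcsin(1304/5214) = 14.48°; cos θ_c = 0.9682.
tᵢ = 2h·cos θ_c / V₁ = 2·18.2·0.9682 / 1304 = 0.02703 s.

27.0 ms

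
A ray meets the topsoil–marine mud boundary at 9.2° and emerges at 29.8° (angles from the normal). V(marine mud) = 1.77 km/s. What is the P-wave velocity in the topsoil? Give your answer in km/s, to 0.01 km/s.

0.57 km/s

Snell's law: sin 9.2°/V₁ = sin 29.8°/V₂.
V₁ = V₂·sin 9.2°/sin 29.8° = 1.77 × 0.3217 = 0.57 km/s.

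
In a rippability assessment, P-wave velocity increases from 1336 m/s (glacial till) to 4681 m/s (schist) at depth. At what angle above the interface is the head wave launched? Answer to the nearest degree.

At critical incidence the refracted ray runs along the interface (θ₂ = 90°), so sin θ_c = V₁/V₂.
θ_c = arcsin(1336/4681) = arcsin 0.2854 = 16.58°.
Measured from the interface: 90° − 16.58° = 73.42°.

73°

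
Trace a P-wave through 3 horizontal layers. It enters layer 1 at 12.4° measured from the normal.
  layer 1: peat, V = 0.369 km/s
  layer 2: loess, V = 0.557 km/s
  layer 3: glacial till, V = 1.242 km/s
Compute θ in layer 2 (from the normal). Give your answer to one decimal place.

Snell's law across each interface conserves sin θ / V, so sin θ_2 = V_2·sin θ₁/V₁.
sin θ_2 = 0.557 × sin 12.4° / 0.369 = 0.3241.
θ_2 = 18.91° from the vertical.

18.9°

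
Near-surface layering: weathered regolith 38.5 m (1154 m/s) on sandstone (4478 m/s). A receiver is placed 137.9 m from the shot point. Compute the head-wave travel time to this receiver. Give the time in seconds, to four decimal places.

0.0953 s

t = x/V₂ + 2h·√(V₂²−V₁²)/(V₁V₂).
√(V₂²−V₁²) = √(4478²−1154²) = 4326.8 m/s; delay term = 2·38.5·4326.8/(1154·4478) = 0.06447 s.
t = 137.9/4478 + 0.06447 = 0.09527 s.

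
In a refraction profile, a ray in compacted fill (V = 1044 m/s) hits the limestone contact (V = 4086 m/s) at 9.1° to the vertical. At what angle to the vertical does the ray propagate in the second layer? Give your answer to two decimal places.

sin θ₁/V₁ = sin θ₂/V₂ ⇒ sin θ₂ = 4086·sin 9.1°/1044 = 4086·0.1582/1044 = 0.6190.
θ₂ = sin⁻¹(0.6190) = 38.24° (from vertical).

38.24°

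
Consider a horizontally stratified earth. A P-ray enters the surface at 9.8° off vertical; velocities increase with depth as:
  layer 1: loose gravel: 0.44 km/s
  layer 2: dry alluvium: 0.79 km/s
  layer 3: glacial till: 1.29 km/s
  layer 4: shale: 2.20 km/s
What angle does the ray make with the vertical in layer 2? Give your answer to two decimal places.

17.79°

Ray parameter p = sin 9.8° / 0.44 = 3.8684e-01 s/km.
sin θ_2 = p·V_2 = 3.8684e-01 × 0.79 = 0.3056.
θ_2 = 17.79° from the vertical.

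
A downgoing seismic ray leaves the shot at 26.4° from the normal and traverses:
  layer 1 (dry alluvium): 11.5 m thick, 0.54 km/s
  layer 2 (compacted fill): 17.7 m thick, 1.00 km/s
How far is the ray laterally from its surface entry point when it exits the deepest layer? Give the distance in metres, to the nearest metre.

31 m

Apply Snell's law at each interface; in layer i the horizontal offset is hᵢ·tan θᵢ.
Layer 1: θ = 26.40°; offset = 11.5·tan 26.40° = 5.709 m.
Layer 2: sin θ = 1.00·sin 26.4°/0.54 = 0.8234, θ = 55.43°; offset = 17.7·tan 55.43° = 25.683 m.
Summing the layer offsets gives 31.392 m.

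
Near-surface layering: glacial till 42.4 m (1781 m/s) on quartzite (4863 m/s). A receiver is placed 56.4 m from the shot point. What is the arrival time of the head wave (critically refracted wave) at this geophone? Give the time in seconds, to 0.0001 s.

0.0559 s

t = x/V₂ + 2h·√(V₂²−V₁²)/(V₁V₂).
√(V₂²−V₁²) = √(4863²−1781²) = 4525.1 m/s; delay term = 2·42.4·4525.1/(1781·4863) = 0.04431 s.
t = 56.4/4863 + 0.04431 = 0.05590 s.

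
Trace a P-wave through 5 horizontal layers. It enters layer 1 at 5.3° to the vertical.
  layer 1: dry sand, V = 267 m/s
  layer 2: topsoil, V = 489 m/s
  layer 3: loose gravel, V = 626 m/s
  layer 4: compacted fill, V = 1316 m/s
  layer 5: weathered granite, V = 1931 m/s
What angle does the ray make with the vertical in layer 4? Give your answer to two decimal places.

Snell's law across each interface conserves sin θ / V, so sin θ_4 = V_4·sin θ₁/V₁.
sin θ_4 = 1316 × sin 5.3° / 267 = 0.4553.
θ_4 = arcsin 0.4553 = 27.08°.

27.08°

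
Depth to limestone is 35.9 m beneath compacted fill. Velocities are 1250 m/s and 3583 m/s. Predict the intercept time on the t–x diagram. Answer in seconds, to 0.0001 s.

tᵢ = 2h·√(V₂²−V₁²)/(V₁V₂).
√(V₂²−V₁²) = √(3583²−1250²) = 3357.9 m/s.
tᵢ = 2·35.9·3357.9/(1250·3583) = 0.05383 s.

0.0538 s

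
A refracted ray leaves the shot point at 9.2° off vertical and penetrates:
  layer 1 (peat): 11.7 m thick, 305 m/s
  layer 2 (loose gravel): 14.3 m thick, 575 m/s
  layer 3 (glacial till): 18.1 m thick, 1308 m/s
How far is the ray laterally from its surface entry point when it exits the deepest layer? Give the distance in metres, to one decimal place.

23.5 m

Apply Snell's law at each interface; in layer i the horizontal offset is hᵢ·tan θᵢ.
Layer 1: θ = 9.20°; offset = 11.7·tan 9.20° = 1.895 m.
Layer 2: sin θ = 575·sin 9.2°/305 = 0.3014, θ = 17.54°; offset = 14.3·tan 17.54° = 4.520 m.
Layer 3: sin θ = 1308·sin 9.2°/305 = 0.6857, θ = 43.29°; offset = 18.1·tan 43.29° = 17.049 m.
Total horizontal offset = 23.464 m.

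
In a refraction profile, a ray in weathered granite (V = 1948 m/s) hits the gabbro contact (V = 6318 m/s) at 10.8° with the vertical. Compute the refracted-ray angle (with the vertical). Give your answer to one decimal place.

37.4°

sin θ₁/V₁ = sin θ₂/V₂ ⇒ sin θ₂ = 6318·sin 10.8°/1948 = 6318·0.1874/1948 = 0.6077.
θ₂ = sin⁻¹(0.6077) = 37.43° (from vertical).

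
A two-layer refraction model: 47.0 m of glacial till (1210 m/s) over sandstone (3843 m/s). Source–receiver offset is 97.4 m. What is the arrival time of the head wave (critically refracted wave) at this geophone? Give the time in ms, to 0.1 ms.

θ_c = arcsin(V₁/V₂) = arcsin(1210/3843) = 18.35°, cos θ_c = 0.9491.
Intercept time tᵢ = 2h cos θ_c / V₁ = 2·47.0·0.9491/1210 = 0.07373 s.
t = x/V₂ + tᵢ = 97.4/3843 + 0.07373 = 0.09908 s.

99.1 ms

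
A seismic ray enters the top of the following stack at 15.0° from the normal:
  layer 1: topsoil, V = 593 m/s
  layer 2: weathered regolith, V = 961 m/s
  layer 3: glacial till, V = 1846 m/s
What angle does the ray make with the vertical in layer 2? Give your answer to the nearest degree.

Ray parameter p = sin 15.0° / 593 = 4.3646e-04 s/m.
sin θ_2 = p·V_2 = 4.3646e-04 × 961 = 0.4194.
θ_2 = 24.80° from the vertical.

25°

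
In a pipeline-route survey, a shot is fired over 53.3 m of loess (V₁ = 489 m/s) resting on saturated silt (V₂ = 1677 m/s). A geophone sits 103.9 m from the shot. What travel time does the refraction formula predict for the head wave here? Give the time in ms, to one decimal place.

t = x/V₂ + 2h·√(V₂²−V₁²)/(V₁V₂).
√(V₂²−V₁²) = √(1677²−489²) = 1604.1 m/s; delay term = 2·53.3·1604.1/(489·1677) = 0.20852 s.
t = 103.9/1677 + 0.20852 = 0.27048 s.

270.5 ms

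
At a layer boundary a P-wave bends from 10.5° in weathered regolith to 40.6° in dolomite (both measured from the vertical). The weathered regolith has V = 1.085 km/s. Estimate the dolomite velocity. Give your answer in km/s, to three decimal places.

Snell's law: sin 10.5°/V₁ = sin 40.6°/V₂.
V₂ = V₁·sin 40.6°/sin 10.5° = 1.085 × 3.5711 = 3.875 km/s.

3.875 km/s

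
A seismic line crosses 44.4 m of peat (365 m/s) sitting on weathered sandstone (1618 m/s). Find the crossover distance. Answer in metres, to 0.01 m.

x_cross = 2h·√((V₂+V₁)/(V₂−V₁)).
(V₂+V₁)/(V₂−V₁) = (1618+365)/(1618−365) = 1.5826; √ = 1.2580.
x_cross = 2·44.4·1.2580 = 111.71 m.

111.71 m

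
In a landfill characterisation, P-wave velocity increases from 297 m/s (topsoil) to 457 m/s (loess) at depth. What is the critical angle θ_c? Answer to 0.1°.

Critical incidence: sin θ_c = V₁/V₂ = 297/457 = 0.6499.
θ_c = arcsin 0.6499 = 40.53°.

40.5°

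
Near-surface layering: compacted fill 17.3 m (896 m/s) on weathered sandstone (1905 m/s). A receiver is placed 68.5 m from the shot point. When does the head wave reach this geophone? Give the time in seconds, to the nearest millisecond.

t = x/V₂ + 2h·√(V₂²−V₁²)/(V₁V₂).
√(V₂²−V₁²) = √(1905²−896²) = 1681.1 m/s; delay term = 2·17.3·1681.1/(896·1905) = 0.03408 s.
t = 68.5/1905 + 0.03408 = 0.07004 s.

0.070 s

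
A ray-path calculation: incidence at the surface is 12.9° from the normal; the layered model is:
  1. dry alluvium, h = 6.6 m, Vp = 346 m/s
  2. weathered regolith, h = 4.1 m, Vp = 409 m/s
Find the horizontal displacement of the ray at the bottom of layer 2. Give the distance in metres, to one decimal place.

Ray parameter p = sin 12.9° / 346 m/s = 6.4523e-04 s/m.
Layer 1: θ = 12.90°; offset = 6.6·tan 12.90° = 1.512 m.
Layer 2: sin θ = p·409 = 0.2639 → θ = 15.30°; offset = 4.1·tan 15.30° = 1.122 m.
Σ offsets = 2.633 m.

2.6 m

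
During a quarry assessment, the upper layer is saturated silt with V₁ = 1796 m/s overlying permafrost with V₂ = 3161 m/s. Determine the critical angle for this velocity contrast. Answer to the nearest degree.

35°

Critical incidence: sin θ_c = V₁/V₂ = 1796/3161 = 0.5682.
θ_c = arcsin 0.5682 = 34.62°.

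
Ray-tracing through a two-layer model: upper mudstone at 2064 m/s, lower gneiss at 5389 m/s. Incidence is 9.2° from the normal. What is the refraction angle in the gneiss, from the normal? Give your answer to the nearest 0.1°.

sin θ₁/V₁ = sin θ₂/V₂ ⇒ sin θ₂ = 5389·sin 9.2°/2064 = 5389·0.1599/2064 = 0.4174.
θ₂ = sin⁻¹(0.4174) = 24.67° (from vertical).

24.7°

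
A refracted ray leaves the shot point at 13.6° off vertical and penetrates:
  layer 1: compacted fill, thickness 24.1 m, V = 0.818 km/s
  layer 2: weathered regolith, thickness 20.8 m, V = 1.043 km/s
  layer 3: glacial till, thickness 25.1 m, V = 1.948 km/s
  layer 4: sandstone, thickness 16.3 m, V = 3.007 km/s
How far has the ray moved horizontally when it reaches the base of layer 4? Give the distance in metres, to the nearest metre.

57 m

p = sin θ₁/V₁ = sin 13.6°/0.818 = 2.8746e-01 s/km is conserved through the stack.
Layer 1: θ = 13.60°; offset = 24.1·tan 13.60° = 5.830 m.
Layer 2: sin θ = p·1.043 = 0.2998 → θ = 17.45°; offset = 20.8·tan 17.45° = 6.537 m.
Layer 3: sin θ = p·1.948 = 0.5600 → θ = 34.05°; offset = 25.1·tan 34.05° = 16.965 m.
Layer 4: sin θ = p·3.007 = 0.8644 → θ = 59.81°; offset = 16.3·tan 59.81° = 28.021 m.
Total horizontal offset = 57.353 m.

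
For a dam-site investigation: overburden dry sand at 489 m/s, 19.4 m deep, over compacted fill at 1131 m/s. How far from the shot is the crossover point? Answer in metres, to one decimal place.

61.6 m

θ_c = arcsin(489/1131) = 25.62°, so cos θ_c = 0.9017 and tᵢ = 2h cos θ_c/V₁ = 0.0715 s.
At crossover x/V₁ = x/V₂ + tᵢ ⇒ x = tᵢ/(1/V₁ − 1/V₂) = 0.07155/(2.0450e-03 − 8.8417e-04) = 61.63 m.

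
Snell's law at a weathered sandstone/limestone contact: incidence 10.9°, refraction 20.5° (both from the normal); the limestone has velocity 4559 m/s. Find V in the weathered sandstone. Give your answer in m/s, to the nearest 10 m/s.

Snell's law: sin 10.9°/V₁ = sin 20.5°/V₂.
V₁ = V₂·sin 10.9°/sin 20.5° = 4559 × 0.5400 = 2461.64 m/s.

2460 m/s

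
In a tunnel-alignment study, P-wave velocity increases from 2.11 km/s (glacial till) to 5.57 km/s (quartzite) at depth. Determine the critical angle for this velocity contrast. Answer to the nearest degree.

22°

At critical incidence the refracted ray runs along the interface (θ₂ = 90°), so sin θ_c = V₁/V₂.
θ_c = arcsin(2.11/5.57) = arcsin 0.3788 = 22.26°.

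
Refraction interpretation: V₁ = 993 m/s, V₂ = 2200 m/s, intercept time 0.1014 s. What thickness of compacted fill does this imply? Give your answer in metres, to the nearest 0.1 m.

θ_c = arcsin(993/2200) = 26.83°; cos θ_c = 0.8923.
tᵢ = 2h cos θ_c/V₁ ⇒ h = tᵢ·V₁/(2 cos θ_c) = 0.1014·993/(2·0.8923) = 56.42 m.

56.4 m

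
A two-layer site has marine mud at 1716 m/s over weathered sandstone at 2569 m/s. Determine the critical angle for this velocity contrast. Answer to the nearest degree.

Critical incidence: sin θ_c = V₁/V₂ = 1716/2569 = 0.6680.
θ_c = arcsin 0.6680 = 41.91°.

42°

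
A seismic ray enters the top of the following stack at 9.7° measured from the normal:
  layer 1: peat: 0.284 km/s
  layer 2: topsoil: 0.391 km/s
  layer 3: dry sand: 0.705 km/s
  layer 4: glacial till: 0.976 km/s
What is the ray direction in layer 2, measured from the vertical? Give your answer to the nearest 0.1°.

Ray parameter p = sin 9.7° / 0.284 = 5.9327e-01 s/km.
sin θ_2 = p·V_2 = 5.9327e-01 × 0.391 = 0.2320.
θ_2 = 13.41° from the vertical.

13.4°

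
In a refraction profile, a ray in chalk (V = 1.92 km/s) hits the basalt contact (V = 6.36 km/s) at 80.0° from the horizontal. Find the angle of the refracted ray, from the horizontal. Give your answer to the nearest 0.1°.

Angle from the normal: 90° − 80.0° = 10.0°.
sin θ₁/V₁ = sin θ₂/V₂ ⇒ sin θ₂ = 6.36·sin 10.0°/1.92 = 6.36·0.1736/1.92 = 0.5752.
θ₂ = sin⁻¹(0.5752) = 35.11° (from vertical).
From the interface: 90° − 35.11° = 54.89°.

54.9°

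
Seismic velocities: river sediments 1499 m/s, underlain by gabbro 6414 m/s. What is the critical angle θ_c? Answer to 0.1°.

13.5°

Critical incidence: sin θ_c = V₁/V₂ = 1499/6414 = 0.2337.
θ_c = arcsin 0.2337 = 13.52°.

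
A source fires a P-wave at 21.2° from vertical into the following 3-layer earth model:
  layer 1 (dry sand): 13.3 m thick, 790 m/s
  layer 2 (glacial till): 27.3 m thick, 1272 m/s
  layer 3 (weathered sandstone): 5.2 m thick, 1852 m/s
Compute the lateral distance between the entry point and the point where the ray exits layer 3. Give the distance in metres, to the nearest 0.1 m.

Apply Snell's law at each interface; in layer i the horizontal offset is hᵢ·tan θᵢ.
Layer 1: θ = 21.20°; offset = 13.3·tan 21.20° = 5.159 m.
Layer 2: sin θ = 1272·sin 21.2°/790 = 0.5823, θ = 35.61°; offset = 27.3·tan 35.61° = 19.552 m.
Layer 3: sin θ = 1852·sin 21.2°/790 = 0.8478, θ = 57.97°; offset = 5.2·tan 57.97° = 8.312 m.
Summing the layer offsets gives 33.022 m.

33.0 m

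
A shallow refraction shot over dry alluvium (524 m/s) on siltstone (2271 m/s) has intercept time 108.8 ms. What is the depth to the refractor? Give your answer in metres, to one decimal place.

29.3 m

θ_c = arcsin(524/2271) = 13.34°; cos θ_c = 0.9730.
tᵢ = 2h cos θ_c/V₁ ⇒ h = tᵢ·V₁/(2 cos θ_c) = 0.1088·524/(2·0.9730) = 29.30 m.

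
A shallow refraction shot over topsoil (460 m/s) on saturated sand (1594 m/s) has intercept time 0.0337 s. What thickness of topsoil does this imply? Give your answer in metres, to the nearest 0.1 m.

θ_c = arcsin(460/1594) = 16.77°; cos θ_c = 0.9575.
tᵢ = 2h cos θ_c/V₁ ⇒ h = tᵢ·V₁/(2 cos θ_c) = 0.0337·460/(2·0.9575) = 8.10 m.

8.1 m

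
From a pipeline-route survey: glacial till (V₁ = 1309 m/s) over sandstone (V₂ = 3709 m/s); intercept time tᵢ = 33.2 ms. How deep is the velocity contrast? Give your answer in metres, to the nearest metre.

23 m

h = tᵢ·V₁·V₂ / (2·√(V₂²−V₁²)).
√(V₂²−V₁²) = √(3709² − 1309²) = 3470.3 m/s.
h = 0.0332 s × 1309 × 3709 / (2 × 3470.3) = 23.22 m.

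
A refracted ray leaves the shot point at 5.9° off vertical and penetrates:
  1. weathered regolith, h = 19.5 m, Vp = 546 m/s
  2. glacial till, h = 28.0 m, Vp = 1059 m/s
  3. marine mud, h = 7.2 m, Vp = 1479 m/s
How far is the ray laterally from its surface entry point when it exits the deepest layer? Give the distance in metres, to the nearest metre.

10 m

Apply Snell's law at each interface; in layer i the horizontal offset is hᵢ·tan θᵢ.
Layer 1: θ = 5.90°; offset = 19.5·tan 5.90° = 2.015 m.
Layer 2: sin θ = 1059·sin 5.9°/546 = 0.1994, θ = 11.50°; offset = 28.0·tan 11.50° = 5.697 m.
Layer 3: sin θ = 1479·sin 5.9°/546 = 0.2784, θ = 16.17°; offset = 7.2·tan 16.17° = 2.087 m.
Σ offsets = 9.799 m.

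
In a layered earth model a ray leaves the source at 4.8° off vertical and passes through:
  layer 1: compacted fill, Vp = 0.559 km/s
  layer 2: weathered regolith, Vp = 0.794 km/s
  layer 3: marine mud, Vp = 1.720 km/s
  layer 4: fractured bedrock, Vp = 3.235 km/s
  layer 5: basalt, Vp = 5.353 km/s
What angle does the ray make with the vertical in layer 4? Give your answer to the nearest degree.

29°

Ray parameter p = sin 4.8° / 0.559 = 1.4969e-01 s/km.
sin θ_4 = p·V_4 = 1.4969e-01 × 3.235 = 0.4843.
θ_4 = arcsin 0.4843 = 28.96°.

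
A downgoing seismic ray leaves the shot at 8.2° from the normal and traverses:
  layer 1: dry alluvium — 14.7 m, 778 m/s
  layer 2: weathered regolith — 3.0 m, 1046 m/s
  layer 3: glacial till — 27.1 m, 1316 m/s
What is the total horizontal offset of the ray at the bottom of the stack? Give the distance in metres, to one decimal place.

9.4 m

Ray parameter p = sin 8.2° / 778 m/s = 1.8333e-04 s/m.
Layer 1: θ = 8.20°; offset = 14.7·tan 8.20° = 2.118 m.
Layer 2: sin θ = p·1046 = 0.1918 → θ = 11.06°; offset = 3.0·tan 11.06° = 0.586 m.
Layer 3: sin θ = p·1316 = 0.2413 → θ = 13.96°; offset = 27.1·tan 13.96° = 6.737 m.
Total horizontal offset = 9.442 m.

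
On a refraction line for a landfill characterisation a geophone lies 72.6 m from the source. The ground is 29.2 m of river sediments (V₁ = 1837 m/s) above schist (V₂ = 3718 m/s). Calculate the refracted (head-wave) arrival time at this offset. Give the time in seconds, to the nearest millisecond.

0.047 s

t = x/V₂ + 2h·√(V₂²−V₁²)/(V₁V₂).
√(V₂²−V₁²) = √(3718²−1837²) = 3232.5 m/s; delay term = 2·29.2·3232.5/(1837·3718) = 0.02764 s.
t = 72.6/3718 + 0.02764 = 0.04717 s.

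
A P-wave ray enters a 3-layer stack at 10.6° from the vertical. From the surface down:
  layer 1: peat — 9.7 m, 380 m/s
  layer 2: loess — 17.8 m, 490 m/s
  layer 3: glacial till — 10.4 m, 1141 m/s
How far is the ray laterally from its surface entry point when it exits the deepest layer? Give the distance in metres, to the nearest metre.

13 m

p = sin θ₁/V₁ = sin 10.6°/380 = 4.8408e-04 s/m is conserved through the stack.
Layer 1: θ = 10.60°; offset = 9.7·tan 10.60° = 1.815 m.
Layer 2: sin θ = p·490 = 0.2372 → θ = 13.72°; offset = 17.8·tan 13.72° = 4.346 m.
Layer 3: sin θ = p·1141 = 0.5523 → θ = 33.53°; offset = 10.4·tan 33.53° = 6.891 m.
Total horizontal offset = 13.052 m.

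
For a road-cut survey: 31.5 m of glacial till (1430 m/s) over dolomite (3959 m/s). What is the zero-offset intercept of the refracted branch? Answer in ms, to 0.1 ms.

41.1 ms

tᵢ = 2h·√(V₂²−V₁²)/(V₁V₂).
√(V₂²−V₁²) = √(3959²−1430²) = 3691.7 m/s.
tᵢ = 2·31.5·3691.7/(1430·3959) = 0.04108 s.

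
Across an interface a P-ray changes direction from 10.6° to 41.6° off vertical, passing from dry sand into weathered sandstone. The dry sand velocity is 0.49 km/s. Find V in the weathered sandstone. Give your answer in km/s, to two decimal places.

Snell's law: sin 10.6°/V₁ = sin 41.6°/V₂.
V₂ = V₁·sin 41.6°/sin 10.6° = 0.49 × 3.6092 = 1.77 km/s.

1.77 km/s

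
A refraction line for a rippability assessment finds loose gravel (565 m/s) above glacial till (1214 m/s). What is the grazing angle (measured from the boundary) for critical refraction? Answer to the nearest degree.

At critical incidence the refracted ray runs along the interface (θ₂ = 90°), so sin θ_c = V₁/V₂.
θ_c = arcsin(565/1214) = arcsin 0.4654 = 27.74°.
Measured from the interface: 90° − 27.74° = 62.26°.

62°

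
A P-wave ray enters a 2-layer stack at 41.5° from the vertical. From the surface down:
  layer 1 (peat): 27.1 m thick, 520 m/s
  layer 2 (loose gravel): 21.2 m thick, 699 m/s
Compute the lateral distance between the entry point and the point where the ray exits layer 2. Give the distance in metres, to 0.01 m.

p = sin θ₁/V₁ = sin 41.5°/520 = 1.2743e-03 s/m is conserved through the stack.
Layer 1: θ = 41.50°; offset = 27.1·tan 41.50° = 23.9761 m.
Layer 2: sin θ = p·699 = 0.8907 → θ = 62.96°; offset = 21.2·tan 62.96° = 41.5413 m.
Total horizontal offset = 65.5173 m.

65.52 m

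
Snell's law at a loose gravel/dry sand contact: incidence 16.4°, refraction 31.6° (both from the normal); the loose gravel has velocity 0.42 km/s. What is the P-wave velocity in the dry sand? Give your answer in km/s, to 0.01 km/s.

sin 16.4° = 0.2823; sin 31.6° = 0.5240.
V₂ = V₁·(sin θ₂/sin θ₁) = 0.42·(0.5240/0.2823) = 0.78 km/s.

0.78 km/s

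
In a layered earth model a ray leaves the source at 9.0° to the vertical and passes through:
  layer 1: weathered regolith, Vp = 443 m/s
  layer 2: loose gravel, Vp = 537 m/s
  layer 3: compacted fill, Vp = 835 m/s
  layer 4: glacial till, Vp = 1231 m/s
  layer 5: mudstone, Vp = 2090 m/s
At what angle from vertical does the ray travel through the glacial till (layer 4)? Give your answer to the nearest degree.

Ray parameter p = sin 9.0° / 443 = 3.5313e-04 s/m.
sin θ_4 = p·V_4 = 3.5313e-04 × 1231 = 0.4347.
θ_4 = arcsin 0.4347 = 25.77°.

26°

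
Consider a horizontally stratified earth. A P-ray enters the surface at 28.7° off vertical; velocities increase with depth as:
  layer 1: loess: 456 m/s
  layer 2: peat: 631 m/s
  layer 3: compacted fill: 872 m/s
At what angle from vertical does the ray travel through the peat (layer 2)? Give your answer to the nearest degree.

Snell's law across each interface conserves sin θ / V, so sin θ_2 = V_2·sin θ₁/V₁.
sin θ_2 = 631 × sin 28.7° / 456 = 0.6645.
θ_2 = 41.65° from the vertical.

42°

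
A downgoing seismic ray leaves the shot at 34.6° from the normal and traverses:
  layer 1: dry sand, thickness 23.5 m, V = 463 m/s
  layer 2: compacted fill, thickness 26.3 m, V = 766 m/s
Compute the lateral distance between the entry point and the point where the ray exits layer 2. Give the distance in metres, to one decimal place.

88.3 m

p = sin θ₁/V₁ = sin 34.6°/463 = 1.2264e-03 s/m is conserved through the stack.
Layer 1: θ = 34.60°; offset = 23.5·tan 34.60° = 16.212 m.
Layer 2: sin θ = p·766 = 0.9395 → θ = 69.96°; offset = 26.3·tan 69.96° = 72.104 m.
Total horizontal offset = 88.315 m.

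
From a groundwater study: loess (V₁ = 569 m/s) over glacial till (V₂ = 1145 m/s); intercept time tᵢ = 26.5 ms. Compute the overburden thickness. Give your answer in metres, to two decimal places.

θ_c = arcsin(569/1145) = 29.80°; cos θ_c = 0.8678.
tᵢ = 2h cos θ_c/V₁ ⇒ h = tᵢ·V₁/(2 cos θ_c) = 0.0265·569/(2·0.8678) = 8.69 m.

8.69 m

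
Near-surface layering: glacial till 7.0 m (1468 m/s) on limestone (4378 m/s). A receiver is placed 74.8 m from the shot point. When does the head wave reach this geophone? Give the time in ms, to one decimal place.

t = x/V₂ + 2h·√(V₂²−V₁²)/(V₁V₂).
√(V₂²−V₁²) = √(4378²−1468²) = 4124.5 m/s; delay term = 2·7.0·4124.5/(1468·4378) = 0.00898 s.
t = 74.8/4378 + 0.00898 = 0.02607 s.

26.1 ms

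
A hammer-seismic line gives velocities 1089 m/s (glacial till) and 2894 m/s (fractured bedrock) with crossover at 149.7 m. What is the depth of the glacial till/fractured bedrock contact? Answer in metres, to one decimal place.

50.4 m

h = (x_cross/2)·√((V₂−V₁)/(V₂+V₁)).
(V₂−V₁)/(V₂+V₁) = (2894−1089)/(2894+1089) = 0.4532; √ = 0.6732.
h = (149.7/2)·0.6732 = 50.39 m.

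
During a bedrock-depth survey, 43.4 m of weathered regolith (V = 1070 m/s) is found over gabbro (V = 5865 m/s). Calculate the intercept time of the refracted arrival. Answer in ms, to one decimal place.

79.8 ms

tᵢ = 2h·√(V₂²−V₁²)/(V₁V₂).
√(V₂²−V₁²) = √(5865²−1070²) = 5766.6 m/s.
tᵢ = 2·43.4·5766.6/(1070·5865) = 0.07976 s.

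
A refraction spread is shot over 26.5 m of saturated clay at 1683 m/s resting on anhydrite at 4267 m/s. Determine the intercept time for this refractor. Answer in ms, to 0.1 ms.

28.9 ms

tᵢ = 2h·√(V₂²−V₁²)/(V₁V₂).
√(V₂²−V₁²) = √(4267²−1683²) = 3921.1 m/s.
tᵢ = 2·26.5·3921.1/(1683·4267) = 0.02894 s.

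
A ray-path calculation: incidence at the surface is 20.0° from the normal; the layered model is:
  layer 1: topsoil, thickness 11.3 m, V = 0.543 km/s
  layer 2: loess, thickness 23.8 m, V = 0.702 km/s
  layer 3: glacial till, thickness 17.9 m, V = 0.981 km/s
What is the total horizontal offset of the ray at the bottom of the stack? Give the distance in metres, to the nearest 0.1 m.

29.9 m

Ray parameter p = sin 20.0° / 0.543 km/s = 6.2987e-01 s/km.
Layer 1: θ = 20.00°; offset = 11.3·tan 20.00° = 4.113 m.
Layer 2: sin θ = p·0.702 = 0.4422 → θ = 26.24°; offset = 23.8·tan 26.24° = 11.733 m.
Layer 3: sin θ = p·0.981 = 0.6179 → θ = 38.16°; offset = 17.9·tan 38.16° = 14.067 m.
Summing the layer offsets gives 29.913 m.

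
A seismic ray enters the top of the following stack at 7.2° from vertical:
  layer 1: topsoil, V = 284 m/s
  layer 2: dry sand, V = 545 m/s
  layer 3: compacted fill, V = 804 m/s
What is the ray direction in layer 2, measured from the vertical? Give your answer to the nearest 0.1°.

Ray parameter p = sin 7.2° / 284 = 4.4131e-04 s/m.
sin θ_2 = p·V_2 = 4.4131e-04 × 545 = 0.2405.
θ_2 = 13.92° from the vertical.

13.9°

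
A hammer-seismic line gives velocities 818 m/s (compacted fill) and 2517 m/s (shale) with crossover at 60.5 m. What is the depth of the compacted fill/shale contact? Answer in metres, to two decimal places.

21.59 m

h = (x_cross/2)·√((V₂−V₁)/(V₂+V₁)).
(V₂−V₁)/(V₂+V₁) = (2517−818)/(2517+818) = 0.5094; √ = 0.7138.
h = (60.5/2)·0.7138 = 21.59 m.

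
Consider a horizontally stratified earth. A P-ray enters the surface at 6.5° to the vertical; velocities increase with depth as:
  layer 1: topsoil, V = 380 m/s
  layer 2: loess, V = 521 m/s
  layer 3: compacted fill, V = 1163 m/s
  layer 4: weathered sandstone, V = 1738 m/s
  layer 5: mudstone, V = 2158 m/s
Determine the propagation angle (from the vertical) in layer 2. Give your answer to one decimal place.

Snell's law across each interface conserves sin θ / V, so sin θ_2 = V_2·sin θ₁/V₁.
sin θ_2 = 521 × sin 6.5° / 380 = 0.1552.
θ_2 = arcsin 0.1552 = 8.93°.

8.9°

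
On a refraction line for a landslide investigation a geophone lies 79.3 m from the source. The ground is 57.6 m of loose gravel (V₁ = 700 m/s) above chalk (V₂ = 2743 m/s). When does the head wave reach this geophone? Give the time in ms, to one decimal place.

188.0 ms

t = x/V₂ + 2h·√(V₂²−V₁²)/(V₁V₂).
√(V₂²−V₁²) = √(2743²−700²) = 2652.2 m/s; delay term = 2·57.6·2652.2/(700·2743) = 0.15912 s.
t = 79.3/2743 + 0.15912 = 0.18803 s.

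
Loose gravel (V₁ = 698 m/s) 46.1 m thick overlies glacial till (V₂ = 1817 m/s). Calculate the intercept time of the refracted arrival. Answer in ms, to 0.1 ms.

θ_c = arcsin(V₁/V₂) = arcsin(698/1817) = 22.59°; cos θ_c = 0.9233.
tᵢ = 2h·cos θ_c / V₁ = 2·46.1·0.9233 / 698 = 0.12196 s.

122.0 ms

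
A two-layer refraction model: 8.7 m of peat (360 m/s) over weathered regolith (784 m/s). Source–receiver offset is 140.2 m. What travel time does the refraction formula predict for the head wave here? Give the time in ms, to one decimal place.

θ_c = arcsin(V₁/V₂) = arcsin(360/784) = 27.33°, cos θ_c = 0.8883.
Intercept time tᵢ = 2h cos θ_c / V₁ = 2·8.7·0.8883/360 = 0.04294 s.
t = x/V₂ + tᵢ = 140.2/784 + 0.04294 = 0.22176 s.

221.8 ms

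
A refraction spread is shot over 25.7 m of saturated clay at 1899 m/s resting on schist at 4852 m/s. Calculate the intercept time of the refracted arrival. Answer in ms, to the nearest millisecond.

25 ms

θ_c = arcsin(V₁/V₂) = arcsin(1899/4852) = 23.04°; cos θ_c = 0.9202.
tᵢ = 2h·cos θ_c / V₁ = 2·25.7·0.9202 / 1899 = 0.02491 s.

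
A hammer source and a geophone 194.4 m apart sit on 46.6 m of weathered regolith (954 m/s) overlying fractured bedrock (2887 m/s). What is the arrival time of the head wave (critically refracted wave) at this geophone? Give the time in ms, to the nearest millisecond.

θ_c = arcsin(V₁/V₂) = arcsin(954/2887) = 19.30°, cos θ_c = 0.9438.
Intercept time tᵢ = 2h cos θ_c / V₁ = 2·46.6·0.9438/954 = 0.09221 s.
t = x/V₂ + tᵢ = 194.4/2887 + 0.09221 = 0.15954 s.

160 ms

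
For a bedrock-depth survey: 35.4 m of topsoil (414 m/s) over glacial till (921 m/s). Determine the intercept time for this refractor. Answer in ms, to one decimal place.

tᵢ = 2h·√(V₂²−V₁²)/(V₁V₂).
√(V₂²−V₁²) = √(921²−414²) = 822.7 m/s.
tᵢ = 2·35.4·822.7/(414·921) = 0.15276 s.

152.8 ms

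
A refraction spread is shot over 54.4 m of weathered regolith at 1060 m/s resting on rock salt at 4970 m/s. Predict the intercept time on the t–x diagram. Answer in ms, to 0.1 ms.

100.3 ms

θ_c = arcsin(V₁/V₂) = arcsin(1060/4970) = 12.31°; cos θ_c = 0.9770.
tᵢ = 2h·cos θ_c / V₁ = 2·54.4·0.9770 / 1060 = 0.10028 s.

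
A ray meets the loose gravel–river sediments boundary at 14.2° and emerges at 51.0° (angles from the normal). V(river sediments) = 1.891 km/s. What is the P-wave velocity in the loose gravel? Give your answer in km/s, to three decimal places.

sin 14.2° = 0.2453; sin 51.0° = 0.7771.
V₁ = V₂·(sin θ₁/sin θ₂) = 1.891·(0.2453/0.7771) = 0.597 km/s.

0.597 km/s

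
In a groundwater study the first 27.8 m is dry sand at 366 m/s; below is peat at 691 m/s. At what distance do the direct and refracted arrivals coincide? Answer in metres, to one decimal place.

θ_c = arcsin(366/691) = 31.98°, so cos θ_c = 0.8482 and tᵢ = 2h cos θ_c/V₁ = 0.1289 s.
At crossover x/V₁ = x/V₂ + tᵢ ⇒ x = tᵢ/(1/V₁ − 1/V₂) = 0.12885/(2.7322e-03 − 1.4472e-03) = 100.27 m.

100.3 m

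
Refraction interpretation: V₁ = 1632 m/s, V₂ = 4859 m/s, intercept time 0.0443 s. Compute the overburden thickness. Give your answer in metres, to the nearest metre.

θ_c = arcsin(1632/4859) = 19.63°; cos θ_c = 0.9419.
tᵢ = 2h cos θ_c/V₁ ⇒ h = tᵢ·V₁/(2 cos θ_c) = 0.0443·1632/(2·0.9419) = 38.38 m.

38 m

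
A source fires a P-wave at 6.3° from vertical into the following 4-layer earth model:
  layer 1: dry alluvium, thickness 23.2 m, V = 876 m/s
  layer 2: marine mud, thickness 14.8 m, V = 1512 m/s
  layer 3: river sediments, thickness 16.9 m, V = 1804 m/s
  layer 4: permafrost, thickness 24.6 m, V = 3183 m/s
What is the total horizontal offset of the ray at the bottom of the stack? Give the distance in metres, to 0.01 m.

p = sin θ₁/V₁ = sin 6.3°/876 = 1.2527e-04 s/m is conserved through the stack.
Layer 1: θ = 6.30°; offset = 23.2·tan 6.30° = 2.5613 m.
Layer 2: sin θ = p·1512 = 0.1894 → θ = 10.92°; offset = 14.8·tan 10.92° = 2.8549 m.
Layer 3: sin θ = p·1804 = 0.2260 → θ = 13.06°; offset = 16.9·tan 13.06° = 3.9205 m.
Layer 4: sin θ = p·3183 = 0.3987 → θ = 23.50°; offset = 24.6·tan 23.50° = 10.6957 m.
Σ offsets = 20.0323 m.

20.03 m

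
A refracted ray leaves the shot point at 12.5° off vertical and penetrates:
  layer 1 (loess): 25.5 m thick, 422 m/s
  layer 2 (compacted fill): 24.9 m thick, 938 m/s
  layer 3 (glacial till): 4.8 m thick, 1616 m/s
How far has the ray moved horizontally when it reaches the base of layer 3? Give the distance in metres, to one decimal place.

26.4 m

Apply Snell's law at each interface; in layer i the horizontal offset is hᵢ·tan θᵢ.
Layer 1: θ = 12.50°; offset = 25.5·tan 12.50° = 5.653 m.
Layer 2: sin θ = 938·sin 12.5°/422 = 0.4811, θ = 28.76°; offset = 24.9·tan 28.76° = 13.664 m.
Layer 3: sin θ = 1616·sin 12.5°/422 = 0.8288, θ = 55.98°; offset = 4.8·tan 55.98° = 7.111 m.
Total horizontal offset = 26.428 m.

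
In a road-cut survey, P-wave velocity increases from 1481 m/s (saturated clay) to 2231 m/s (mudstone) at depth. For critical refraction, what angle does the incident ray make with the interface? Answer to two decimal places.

48.41°

Critical incidence: sin θ_c = V₁/V₂ = 1481/2231 = 0.6638.
θ_c = arcsin 0.6638 = 41.59°.
Measured from the interface: 90° − 41.59° = 48.41°.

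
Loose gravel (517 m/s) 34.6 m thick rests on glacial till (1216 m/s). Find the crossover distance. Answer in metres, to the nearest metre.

109 m

θ_c = arcsin(517/1216) = 25.16°, so cos θ_c = 0.9051 and tᵢ = 2h cos θ_c/V₁ = 0.1211 s.
At crossover x/V₁ = x/V₂ + tᵢ ⇒ x = tᵢ/(1/V₁ − 1/V₂) = 0.12115/(1.9342e-03 − 8.2237e-04) = 108.96 m.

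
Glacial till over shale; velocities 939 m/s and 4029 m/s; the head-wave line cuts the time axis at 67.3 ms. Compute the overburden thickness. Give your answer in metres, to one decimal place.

32.5 m

h = tᵢ·V₁·V₂ / (2·√(V₂²−V₁²)).
√(V₂²−V₁²) = √(4029² − 939²) = 3918.1 m/s.
h = 0.0673 s × 939 × 4029 / (2 × 3918.1) = 32.49 m.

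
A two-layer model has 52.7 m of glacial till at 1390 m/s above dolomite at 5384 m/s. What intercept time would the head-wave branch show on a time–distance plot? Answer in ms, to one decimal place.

tᵢ = 2h·√(V₂²−V₁²)/(V₁V₂).
√(V₂²−V₁²) = √(5384²−1390²) = 5201.5 m/s.
tᵢ = 2·52.7·5201.5/(1390·5384) = 0.07326 s.

73.3 ms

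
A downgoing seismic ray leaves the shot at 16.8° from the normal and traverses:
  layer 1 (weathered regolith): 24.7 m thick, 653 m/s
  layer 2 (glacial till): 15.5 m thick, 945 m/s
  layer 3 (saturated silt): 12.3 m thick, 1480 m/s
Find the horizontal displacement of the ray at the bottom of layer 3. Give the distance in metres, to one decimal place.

25.3 m

Ray parameter p = sin 16.8° / 653 m/s = 4.4262e-04 s/m.
Layer 1: θ = 16.80°; offset = 24.7·tan 16.80° = 7.457 m.
Layer 2: sin θ = p·945 = 0.4183 → θ = 24.73°; offset = 15.5·tan 24.73° = 7.138 m.
Layer 3: sin θ = p·1480 = 0.6551 → θ = 40.93°; offset = 12.3·tan 40.93° = 10.664 m.
Summing the layer offsets gives 25.259 m.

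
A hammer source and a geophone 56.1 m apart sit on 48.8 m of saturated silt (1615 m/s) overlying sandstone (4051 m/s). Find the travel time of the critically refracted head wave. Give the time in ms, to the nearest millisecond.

t = x/V₂ + 2h·√(V₂²−V₁²)/(V₁V₂).
√(V₂²−V₁²) = √(4051²−1615²) = 3715.2 m/s; delay term = 2·48.8·3715.2/(1615·4051) = 0.05542 s.
t = 56.1/4051 + 0.05542 = 0.06927 s.

69 ms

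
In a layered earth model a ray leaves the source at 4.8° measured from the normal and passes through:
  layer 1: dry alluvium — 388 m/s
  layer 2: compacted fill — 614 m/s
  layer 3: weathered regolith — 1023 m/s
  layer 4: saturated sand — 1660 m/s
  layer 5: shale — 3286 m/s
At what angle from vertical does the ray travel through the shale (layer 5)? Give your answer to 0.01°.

45.13°

Snell's law across each interface conserves sin θ / V, so sin θ_5 = V_5·sin θ₁/V₁.
sin θ_5 = 3286 × sin 4.8° / 388 = 0.7087.
θ_5 = 45.13° from the vertical.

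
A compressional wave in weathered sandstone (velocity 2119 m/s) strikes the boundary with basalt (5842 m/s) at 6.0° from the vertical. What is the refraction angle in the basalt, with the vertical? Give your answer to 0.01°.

Snell's law: sin θ₂ = (V₂/V₁)·sin θ₁ = (5842/2119)·sin 6.0° = 0.2882.
θ₂ = arcsin 0.2882 = 16.75° from the normal.

16.75°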